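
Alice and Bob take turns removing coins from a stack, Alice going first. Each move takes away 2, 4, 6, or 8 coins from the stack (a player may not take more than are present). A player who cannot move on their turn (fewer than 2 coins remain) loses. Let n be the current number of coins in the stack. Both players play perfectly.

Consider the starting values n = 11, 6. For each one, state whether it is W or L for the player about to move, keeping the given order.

11: L, 6: W

Work bottom-up. With no move the player to move loses. Otherwise the position is W if at least one move leads to an L position for the opponent, and L if every move leads to a W.
n=0: no move → L
n=1: no move → L
n=2: reaches L-position 0 → W
n=3: reaches L-position 1 → W
n=4: reaches L-position 0 → W
n=5: reaches L-position 1 → W
n=6: reaches L-position 0 → W
n=7: reaches L-position 1 → W
n=8: reaches L-position 0 → W
n=9: reaches L-position 1 → W
n=10: only reaches 8(W), 6(W), 4(W), 2(W), all W → L
n=11: only reaches 9(W), 7(W), 5(W), 3(W), all W → L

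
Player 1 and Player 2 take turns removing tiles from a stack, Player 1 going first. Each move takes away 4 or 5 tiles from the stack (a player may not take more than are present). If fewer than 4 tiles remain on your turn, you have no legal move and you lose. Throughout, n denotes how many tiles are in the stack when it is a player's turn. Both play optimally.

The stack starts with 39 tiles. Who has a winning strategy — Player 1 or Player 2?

Player 2 wins.

Label each position W (a win for the player to move) or L (a loss). A position with no legal move is L; any other position is W exactly when some move reaches an L, and L when every move reaches a W.
n=0: no move → L
n=1: no move → L
n=2: no move → L
n=3: no move → L
n=4: can move to 0, which is L ⇒ W
n=5: can move to 1, which is L ⇒ W
n=6: can move to 2, which is L ⇒ W
n=7: can move to 3, which is L ⇒ W
n=8: can move to 3, which is L ⇒ W
n=9: moves to 5(W), 4(W); every one is W ⇒ L
n=10: moves to 6(W), 5(W); every one is W ⇒ L
n=11: moves to 7(W), 6(W); every one is W ⇒ L
n=12: moves to 8(W), 7(W); every one is W ⇒ L
n=13: can move to 9, which is L ⇒ W
n=14: can move to 10, which is L ⇒ W
n=15: can move to 11, which is L ⇒ W
n=16: can move to 12, which is L ⇒ W
n=17: can move to 12, which is L ⇒ W
n=18: moves to 14(W), 13(W); every one is W ⇒ L
n=19: moves to 15(W), 14(W); every one is W ⇒ L
n=20: moves to 16(W), 15(W); every one is W ⇒ L
n=21: moves to 17(W), 16(W); every one is W ⇒ L
n=22: can move to 18, which is L ⇒ W
n=23: can move to 19, which is L ⇒ W
n=24: can move to 20, which is L ⇒ W
n=25: can move to 21, which is L ⇒ W
n=26: can move to 21, which is L ⇒ W
n=27: moves to 23(W), 22(W); every one is W ⇒ L
n=28: moves to 24(W), 23(W); every one is W ⇒ L
n=29: moves to 25(W), 24(W); every one is W ⇒ L
n=30: moves to 26(W), 25(W); every one is W ⇒ L
n=31: can move to 27, which is L ⇒ W
n=32: can move to 28, which is L ⇒ W
n=33: can move to 29, which is L ⇒ W
n=34: can move to 30, which is L ⇒ W
n=35: can move to 30, which is L ⇒ W
n=36: moves to 32(W), 31(W); every one is W ⇒ L
n=37: moves to 33(W), 32(W); every one is W ⇒ L
n=38: moves to 34(W), 33(W); every one is W ⇒ L
n=39: moves to 35(W), 34(W); every one is W ⇒ L
Every move from 39 reaches a W position, so the mover loses.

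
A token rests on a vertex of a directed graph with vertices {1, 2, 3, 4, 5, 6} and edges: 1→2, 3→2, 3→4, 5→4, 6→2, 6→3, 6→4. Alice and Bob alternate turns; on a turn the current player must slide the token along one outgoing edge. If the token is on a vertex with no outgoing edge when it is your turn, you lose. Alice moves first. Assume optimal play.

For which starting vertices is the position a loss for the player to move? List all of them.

Classify positions by backward induction: terminal positions (no move available) are L. From any other position, the mover wins iff some move reaches an L.
Every edge goes from a vertex to one that appears earlier in the order 4, 2, 3, 1, 6, 5, so processing vertices in that order labels each vertex after all of its successors.
4: no outgoing edge → L
2: no outgoing edge → L
3: reaches L-position 2 → W
1: reaches L-position 2 → W
6: reaches L-position 2 → W
5: reaches L-position 4 → W
Reading off the rows marked L gives the requested list; there are 2 such vertices.

2, 4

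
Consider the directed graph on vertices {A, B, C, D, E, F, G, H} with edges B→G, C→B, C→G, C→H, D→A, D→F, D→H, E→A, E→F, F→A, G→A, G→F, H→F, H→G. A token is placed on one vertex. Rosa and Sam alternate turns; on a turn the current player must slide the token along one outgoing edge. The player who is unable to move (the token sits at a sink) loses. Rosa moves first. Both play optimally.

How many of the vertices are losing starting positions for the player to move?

3

Use the standard recursion: the mover loses at a terminal position; elsewhere, the mover wins exactly when some move hands the opponent an L position.
Every edge goes from a vertex to one that appears earlier in the order A, F, G, H, E, B, D, C, so processing vertices in that order labels each vertex after all of its successors.
A: no outgoing edge → L
F: can move to A, which is L ⇒ W
G: can move to A, which is L ⇒ W
H: moves to G(W), F(W); every one is W ⇒ L
E: can move to A, which is L ⇒ W
B: the only move is to G(W), a W ⇒ L
D: can move to H, which is L ⇒ W
C: can move to B, which is L ⇒ W
The L vertices are A, B, H; that is 3 in all.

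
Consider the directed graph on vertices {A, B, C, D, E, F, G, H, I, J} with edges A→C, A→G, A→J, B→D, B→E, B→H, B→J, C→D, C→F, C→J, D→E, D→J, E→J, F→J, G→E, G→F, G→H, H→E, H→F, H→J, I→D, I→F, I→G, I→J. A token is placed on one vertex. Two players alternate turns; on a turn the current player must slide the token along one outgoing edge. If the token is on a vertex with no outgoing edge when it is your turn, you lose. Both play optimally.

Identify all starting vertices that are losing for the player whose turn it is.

G, J

Classify positions by backward induction: terminal positions (no move available) are L. From any other position, the mover wins iff some move reaches an L.
Every edge goes from a vertex to one that appears earlier in the order J, E, D, F, H, C, G, A, I, B, so processing vertices in that order labels each vertex after all of its successors.
J: no outgoing edge → L
E: W (go to J, an L position)
D: W (go to J, an L position)
F: W (go to J, an L position)
H: W (go to J, an L position)
C: W (go to J, an L position)
G: L (options H(W), F(W), E(W) are all W)
A: W (go to G, an L position)
I: W (go to G, an L position)
B: W (go to J, an L position)
The losing starting vertices are exactly the entries labelled L in this table (2 of them).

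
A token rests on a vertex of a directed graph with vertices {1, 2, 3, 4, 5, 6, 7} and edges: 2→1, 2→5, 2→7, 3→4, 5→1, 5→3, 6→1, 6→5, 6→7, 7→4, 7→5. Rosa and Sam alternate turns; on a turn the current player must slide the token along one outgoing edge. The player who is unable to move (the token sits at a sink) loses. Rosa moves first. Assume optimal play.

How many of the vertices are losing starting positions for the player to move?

Positions with no move are L. A position that does have a move is losing for the player to move precisely when every available move leads to a winning position for the opponent. Fill in the labels:
Every edge goes from a vertex to one that appears earlier in the order 1, 4, 3, 5, 7, 2, 6, so processing vertices in that order labels each vertex after all of its successors.
1: no outgoing edge → L
4: no outgoing edge → L
3: can move to 4, which is L ⇒ W
5: can move to 1, which is L ⇒ W
7: can move to 4, which is L ⇒ W
2: can move to 1, which is L ⇒ W
6: can move to 1, which is L ⇒ W
The L vertices are 1, 4; that is 2 in all.

2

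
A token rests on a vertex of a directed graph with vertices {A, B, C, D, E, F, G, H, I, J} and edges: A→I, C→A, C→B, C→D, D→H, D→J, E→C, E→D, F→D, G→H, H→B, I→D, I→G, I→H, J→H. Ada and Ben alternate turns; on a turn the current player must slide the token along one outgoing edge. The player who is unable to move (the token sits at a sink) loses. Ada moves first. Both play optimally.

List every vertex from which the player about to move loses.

Use the standard recursion: the mover loses at a terminal position; elsewhere, the mover wins exactly when some move hands the opponent an L position.
Every edge goes from a vertex to one that appears earlier in the order B, H, J, D, G, I, A, C, E, F, so processing vertices in that order labels each vertex after all of its successors.
B: no outgoing edge → L
H: can move to B, which is L ⇒ W
J: the only move is to H(W), a W ⇒ L
D: can move to J, which is L ⇒ W
G: the only move is to H(W), a W ⇒ L
I: can move to G, which is L ⇒ W
A: the only move is to I(W), a W ⇒ L
C: can move to A, which is L ⇒ W
E: moves to C(W), D(W); every one is W ⇒ L
F: the only move is to D(W), a W ⇒ L
The losing starting vertices are exactly the entries labelled L in this table (6 of them).

A, B, E, F, G, J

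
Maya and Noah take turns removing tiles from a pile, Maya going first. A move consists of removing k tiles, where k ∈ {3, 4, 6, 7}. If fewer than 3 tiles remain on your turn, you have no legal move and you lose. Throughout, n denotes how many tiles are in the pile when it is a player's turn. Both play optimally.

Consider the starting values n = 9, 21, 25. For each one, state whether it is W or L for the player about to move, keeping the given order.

Build the W/L table. Terminal = L. A non-terminal position is W if it has a move to some L; otherwise it is L.
n=0: no move → L
n=1: no move → L
n=2: no move → L
n=3: →0(L), so W
n=4: →1(L), so W
n=5: →2(L), so W
n=6: →2(L), so W
n=7: →1(L), so W
n=8: →2(L), so W
n=9: →2(L), so W
n=10: →7(W), 6(W), 4(W), 3(W) — all W, so L
n=11: →8(W), 7(W), 5(W), 4(W) — all W, so L
n=12: →9(W), 8(W), 6(W), 5(W) — all W, so L
n=13: →10(L), so W
n=14: →11(L), so W
n=15: →12(L), so W
n=16: →12(L), so W
n=17: →11(L), so W
n=18: →12(L), so W
n=19: →12(L), so W
n=20: →17(W), 16(W), 14(W), 13(W) — all W, so L
n=21: →18(W), 17(W), 15(W), 14(W) — all W, so L
n=22: →19(W), 18(W), 16(W), 15(W) — all W, so L
n=23: →20(L), so W
n=24: →21(L), so W
n=25: →22(L), so W

9: W, 21: L, 25: W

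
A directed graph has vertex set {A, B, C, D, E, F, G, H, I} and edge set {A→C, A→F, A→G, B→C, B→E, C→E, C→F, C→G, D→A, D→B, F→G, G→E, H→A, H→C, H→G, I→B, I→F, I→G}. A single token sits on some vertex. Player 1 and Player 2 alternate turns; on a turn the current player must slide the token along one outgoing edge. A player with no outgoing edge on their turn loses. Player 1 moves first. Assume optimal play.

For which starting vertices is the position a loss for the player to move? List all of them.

D, E, F, H

Classify positions by backward induction: terminal positions (no move available) are L. From any other position, the mover wins iff some move reaches an L.
Every edge goes from a vertex to one that appears earlier in the order E, G, F, C, A, B, D, I, H, so processing vertices in that order labels each vertex after all of its successors.
E: no outgoing edge → L
G: reaches L-position E → W
F: only reaches G(W), which is W → L
C: reaches L-position F → W
A: reaches L-position F → W
B: reaches L-position E → W
D: only reaches B(W), A(W), all W → L
I: reaches L-position F → W
H: only reaches A(W), C(W), G(W), all W → L
Reading off the rows marked L gives the requested list; there are 4 such vertices.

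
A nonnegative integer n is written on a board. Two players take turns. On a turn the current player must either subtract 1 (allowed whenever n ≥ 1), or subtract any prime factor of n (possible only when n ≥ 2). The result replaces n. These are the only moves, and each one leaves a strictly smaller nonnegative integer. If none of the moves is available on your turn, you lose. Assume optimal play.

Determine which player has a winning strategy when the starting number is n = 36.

The second player wins.

Build the W/L table. Terminal = L. A non-terminal position is W if it has a move to some L; otherwise it is L.
n=0: no move → L
n=1: W (go to 0, an L position)
n=2: W (go to 0, an L position)
n=3: W (go to 0, an L position)
n=4: L (options 2(W), 3(W) are all W)
n=5: W (go to 0, an L position)
n=6: W (go to 4, an L position)
n=7: W (go to 0, an L position)
n=8: L (options 6(W), 7(W) are all W)
n=9: W (go to 8, an L position)
n=10: W (go to 8, an L position)
n=11: W (go to 0, an L position)
n=12: L (options 9(W), 10(W), 11(W) are all W)
n=13: W (go to 0, an L position)
n=14: W (go to 12, an L position)
n=15: W (go to 12, an L position)
n=16: L (options 14(W), 15(W) are all W)
n=17: W (go to 0, an L position)
n=18: W (go to 16, an L position)
n=19: W (go to 0, an L position)
n=20: L (options 15(W), 18(W), 19(W) are all W)
n=21: W (go to 20, an L position)
n=22: W (go to 20, an L position)
n=23: W (go to 0, an L position)
n=24: L (options 21(W), 22(W), 23(W) are all W)
n=25: W (go to 20, an L position)
n=26: W (go to 24, an L position)
n=27: W (go to 24, an L position)
n=28: L (options 21(W), 26(W), 27(W) are all W)
n=29: W (go to 0, an L position)
n=30: W (go to 28, an L position)
n=31: W (go to 0, an L position)
n=32: L (options 30(W), 31(W) are all W)
n=33: W (go to 32, an L position)
n=34: W (go to 32, an L position)
n=35: W (go to 28, an L position)
n=36: L (options 33(W), 34(W), 35(W) are all W)
The starting position 36 is L: whatever the player to move does, the opponent receives a W position.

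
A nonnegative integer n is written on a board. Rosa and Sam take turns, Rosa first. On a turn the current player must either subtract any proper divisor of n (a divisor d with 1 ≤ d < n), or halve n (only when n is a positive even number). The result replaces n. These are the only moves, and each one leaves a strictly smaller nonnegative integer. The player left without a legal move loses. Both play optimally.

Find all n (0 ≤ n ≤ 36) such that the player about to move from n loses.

0, 1, 3, 5, 7, 9, 11, 13, 15, 17, 19, 21, 23, 25, 27, 29, 31, 33, 35

Work bottom-up. With no move the player to move loses. Otherwise the position is W if at least one move leads to an L position for the opponent, and L if every move leads to a W.
n=0: no move → L
n=1: no move → L
n=2: reaches L-position 1 → W
n=3: only reaches 2(W), which is W → L
n=4: reaches L-position 3 → W
n=5: only reaches 4(W), which is W → L
n=6: reaches L-position 3 → W
n=7: only reaches 6(W), which is W → L
n=8: reaches L-position 7 → W
n=9: only reaches 6(W), 8(W), all W → L
n=10: reaches L-position 5 → W
n=11: only reaches 10(W), which is W → L
n=12: reaches L-position 9 → W
n=13: only reaches 12(W), which is W → L
n=14: reaches L-position 7 → W
n=15: only reaches 10(W), 12(W), 14(W), all W → L
n=16: reaches L-position 15 → W
n=17: only reaches 16(W), which is W → L
n=18: reaches L-position 9 → W
n=19: only reaches 18(W), which is W → L
n=20: reaches L-position 15 → W
n=21: only reaches 14(W), 18(W), 20(W), all W → L
n=22: reaches L-position 11 → W
n=23: only reaches 22(W), which is W → L
n=24: reaches L-position 21 → W
n=25: only reaches 20(W), 24(W), all W → L
n=26: reaches L-position 13 → W
n=27: only reaches 18(W), 24(W), 26(W), all W → L
n=28: reaches L-position 21 → W
n=29: only reaches 28(W), which is W → L
n=30: reaches L-position 15 → W
n=31: only reaches 30(W), which is W → L
n=32: reaches L-position 31 → W
n=33: only reaches 22(W), 30(W), 32(W), all W → L
n=34: reaches L-position 17 → W
n=35: only reaches 28(W), 30(W), 34(W), all W → L
n=36: reaches L-position 27 → W
Reading off the rows marked L gives the requested list; there are 19 such values of n.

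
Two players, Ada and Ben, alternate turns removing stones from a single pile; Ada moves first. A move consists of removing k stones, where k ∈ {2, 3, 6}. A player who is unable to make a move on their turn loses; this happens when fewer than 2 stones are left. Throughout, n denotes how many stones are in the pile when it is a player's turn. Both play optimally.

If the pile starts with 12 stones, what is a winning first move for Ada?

Work bottom-up. With no move the player to move loses. Otherwise the position is W if at least one move leads to an L position for the opponent, and L if every move leads to a W.
n=0: no move → L
n=1: no move → L
n=2: reaches L-position 0 → W
n=3: reaches L-position 1 → W
n=4: reaches L-position 1 → W
n=5: only reaches 3(W), 2(W), all W → L
n=6: reaches L-position 0 → W
n=7: reaches L-position 5 → W
n=8: reaches L-position 5 → W
n=9: only reaches 7(W), 6(W), 3(W), all W → L
n=10: only reaches 8(W), 7(W), 4(W), all W → L
n=11: reaches L-position 9 → W
n=12: reaches L-position 10 → W
From 12, the L positions reachable in one move are: 10, 9. Any move reaching one of these is winning.

Remove 2, leaving 10.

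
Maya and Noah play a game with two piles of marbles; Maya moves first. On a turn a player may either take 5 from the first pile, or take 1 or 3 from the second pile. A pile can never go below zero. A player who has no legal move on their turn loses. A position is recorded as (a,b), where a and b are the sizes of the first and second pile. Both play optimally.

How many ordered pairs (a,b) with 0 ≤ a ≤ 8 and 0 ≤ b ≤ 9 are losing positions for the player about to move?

45

Use the standard recursion: the mover loses at a terminal position; elsewhere, the mover wins exactly when some move hands the opponent an L position.
Every move lowers a or b (never raises either), so fill the grid row by row in increasing a, and left to right within a row: each cell's successors are then already labelled.
      b=0  b=1  b=2  b=3  b=4  b=5  b=6  b=7  b=8  b=9
a=0:    L    W    L    W    L    W    L    W    L    W
a=1:    L    W    L    W    L    W    L    W    L    W
a=2:    L    W    L    W    L    W    L    W    L    W
a=3:    L    W    L    W    L    W    L    W    L    W
a=4:    L    W    L    W    L    W    L    W    L    W
a=5:    W    L    W    L    W    L    W    L    W    L
a=6:    W    L    W    L    W    L    W    L    W    L
a=7:    W    L    W    L    W    L    W    L    W    L
a=8:    W    L    W    L    W    L    W    L    W    L
Cells with no legal move (terminal, hence L): (0,0), (1,0), (2,0), (3,0), (4,0).
The remaining L cells, each justified by listing all of its moves:
(0,2): →(0,1)(W) only, which is W, so L
(0,4): →(0,3)(W), (0,1)(W) — all W, so L
(0,6): →(0,5)(W), (0,3)(W) — all W, so L
(0,8): →(0,7)(W), (0,5)(W) — all W, so L
(1,2): →(1,1)(W) only, which is W, so L
(1,4): →(1,3)(W), (1,1)(W) — all W, so L
(1,6): →(1,5)(W), (1,3)(W) — all W, so L
(1,8): →(1,7)(W), (1,5)(W) — all W, so L
(2,2): →(2,1)(W) only, which is W, so L
(2,4): →(2,3)(W), (2,1)(W) — all W, so L
(2,6): →(2,5)(W), (2,3)(W) — all W, so L
(2,8): →(2,7)(W), (2,5)(W) — all W, so L
(3,2): →(3,1)(W) only, which is W, so L
(3,4): →(3,3)(W), (3,1)(W) — all W, so L
(3,6): →(3,5)(W), (3,3)(W) — all W, so L
(3,8): →(3,7)(W), (3,5)(W) — all W, so L
(4,2): →(4,1)(W) only, which is W, so L
(4,4): →(4,3)(W), (4,1)(W) — all W, so L
(4,6): →(4,5)(W), (4,3)(W) — all W, so L
(4,8): →(4,7)(W), (4,5)(W) — all W, so L
(5,1): →(0,1)(W), (5,0)(W) — all W, so L
(5,3): →(0,3)(W), (5,2)(W), (5,0)(W) — all W, so L
(5,5): →(0,5)(W), (5,4)(W), (5,2)(W) — all W, so L
(5,7): →(0,7)(W), (5,6)(W), (5,4)(W) — all W, so L
(5,9): →(0,9)(W), (5,8)(W), (5,6)(W) — all W, so L
(6,1): →(1,1)(W), (6,0)(W) — all W, so L
(6,3): →(1,3)(W), (6,2)(W), (6,0)(W) — all W, so L
(6,5): →(1,5)(W), (6,4)(W), (6,2)(W) — all W, so L
(6,7): →(1,7)(W), (6,6)(W), (6,4)(W) — all W, so L
(6,9): →(1,9)(W), (6,8)(W), (6,6)(W) — all W, so L
(7,1): →(2,1)(W), (7,0)(W) — all W, so L
(7,3): →(2,3)(W), (7,2)(W), (7,0)(W) — all W, so L
(7,5): →(2,5)(W), (7,4)(W), (7,2)(W) — all W, so L
(7,7): →(2,7)(W), (7,6)(W), (7,4)(W) — all W, so L
(7,9): →(2,9)(W), (7,8)(W), (7,6)(W) — all W, so L
(8,1): →(3,1)(W), (8,0)(W) — all W, so L
(8,3): →(3,3)(W), (8,2)(W), (8,0)(W) — all W, so L
(8,5): →(3,5)(W), (8,4)(W), (8,2)(W) — all W, so L
(8,7): →(3,7)(W), (8,6)(W), (8,4)(W) — all W, so L
(8,9): →(3,9)(W), (8,8)(W), (8,6)(W) — all W, so L
Every other cell has at least one move into one of the L cells above, so it is W.
L cells per row: a=0: 5, a=1: 5, a=2: 5, a=3: 5, a=4: 5, a=5: 5, a=6: 5, a=7: 5, a=8: 5; total 45.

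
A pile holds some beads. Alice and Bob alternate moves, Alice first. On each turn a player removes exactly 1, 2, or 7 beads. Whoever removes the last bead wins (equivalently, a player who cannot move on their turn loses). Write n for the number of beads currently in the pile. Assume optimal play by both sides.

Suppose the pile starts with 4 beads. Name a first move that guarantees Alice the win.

Classify positions by backward induction: terminal positions (no move available) are L. From any other position, the mover wins iff some move reaches an L.
n=0: no move → L
n=1: W (go to 0, an L position)
n=2: W (go to 0, an L position)
n=3: L (options 2(W), 1(W) are all W)
n=4: W (go to 3, an L position)
From 4, the L positions reachable in one move are: 3.

Remove 1, leaving 3.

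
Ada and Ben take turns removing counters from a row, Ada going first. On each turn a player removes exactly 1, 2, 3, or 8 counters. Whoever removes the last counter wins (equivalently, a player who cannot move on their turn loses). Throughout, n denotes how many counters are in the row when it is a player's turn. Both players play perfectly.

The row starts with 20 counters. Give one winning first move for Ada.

Remove 2, leaving 18.

Work bottom-up. With no move the player to move loses. Otherwise the position is W if at least one move leads to an L position for the opponent, and L if every move leads to a W.
n=0: no move → L
n=1: can move to 0, which is L ⇒ W
n=2: can move to 0, which is L ⇒ W
n=3: can move to 0, which is L ⇒ W
n=4: moves to 3(W), 2(W), 1(W); every one is W ⇒ L
n=5: can move to 4, which is L ⇒ W
n=6: can move to 4, which is L ⇒ W
n=7: can move to 4, which is L ⇒ W
n=8: can move to 0, which is L ⇒ W
n=9: moves to 8(W), 7(W), 6(W), 1(W); every one is W ⇒ L
n=10: can move to 9, which is L ⇒ W
n=11: can move to 9, which is L ⇒ W
n=12: can move to 9, which is L ⇒ W
n=13: moves to 12(W), 11(W), 10(W), 5(W); every one is W ⇒ L
n=14: can move to 13, which is L ⇒ W
n=15: can move to 13, which is L ⇒ W
n=16: can move to 13, which is L ⇒ W
n=17: can move to 9, which is L ⇒ W
n=18: moves to 17(W), 16(W), 15(W), 10(W); every one is W ⇒ L
n=19: can move to 18, which is L ⇒ W
n=20: can move to 18, which is L ⇒ W
From 20, the L positions reachable in one move are: 18.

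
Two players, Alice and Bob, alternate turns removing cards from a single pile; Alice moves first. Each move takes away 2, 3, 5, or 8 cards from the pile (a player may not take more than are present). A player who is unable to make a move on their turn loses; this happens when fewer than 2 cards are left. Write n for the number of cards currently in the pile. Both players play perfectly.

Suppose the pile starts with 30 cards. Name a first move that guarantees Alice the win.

Positions with no move are L. A position that does have a move is losing for the player to move precisely when every available move leads to a winning position for the opponent. Fill in the labels:
n=0: no move → L
n=1: no move → L
n=2: can move to 0, which is L ⇒ W
n=3: can move to 1, which is L ⇒ W
n=4: can move to 1, which is L ⇒ W
n=5: can move to 0, which is L ⇒ W
n=6: can move to 1, which is L ⇒ W
n=7: moves to 5(W), 4(W), 2(W); every one is W ⇒ L
n=8: can move to 0, which is L ⇒ W
n=9: can move to 7, which is L ⇒ W
n=10: can move to 7, which is L ⇒ W
n=11: moves to 9(W), 8(W), 6(W), 3(W); every one is W ⇒ L
n=12: can move to 7, which is L ⇒ W
n=13: can move to 11, which is L ⇒ W
n=14: can move to 11, which is L ⇒ W
n=15: can move to 7, which is L ⇒ W
n=16: can move to 11, which is L ⇒ W
n=17: moves to 15(W), 14(W), 12(W), 9(W); every one is W ⇒ L
n=18: moves to 16(W), 15(W), 13(W), 10(W); every one is W ⇒ L
n=19: can move to 17, which is L ⇒ W
n=20: can move to 18, which is L ⇒ W
n=21: can move to 18, which is L ⇒ W
n=22: can move to 17, which is L ⇒ W
n=23: can move to 18, which is L ⇒ W
n=24: moves to 22(W), 21(W), 19(W), 16(W); every one is W ⇒ L
n=25: can move to 17, which is L ⇒ W
n=26: can move to 24, which is L ⇒ W
n=27: can move to 24, which is L ⇒ W
n=28: moves to 26(W), 25(W), 23(W), 20(W); every one is W ⇒ L
n=29: can move to 24, which is L ⇒ W
n=30: can move to 28, which is L ⇒ W
From 30, the L positions reachable in one move are: 28.

Remove 2, leaving 28.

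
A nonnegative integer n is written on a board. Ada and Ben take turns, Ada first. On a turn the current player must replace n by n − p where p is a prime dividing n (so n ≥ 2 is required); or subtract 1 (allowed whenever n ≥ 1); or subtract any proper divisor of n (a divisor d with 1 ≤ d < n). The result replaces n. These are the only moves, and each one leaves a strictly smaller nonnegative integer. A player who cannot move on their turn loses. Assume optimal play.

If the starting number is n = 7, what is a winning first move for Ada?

Classify positions by backward induction: terminal positions (no move available) are L. From any other position, the mover wins iff some move reaches an L.
n=0: no move → L
n=1: W (go to 0, an L position)
n=2: W (go to 0, an L position)
n=3: W (go to 0, an L position)
n=4: L (options 2(W), 3(W) are all W)
n=5: W (go to 0, an L position)
n=6: W (go to 4, an L position)
n=7: W (go to 0, an L position)
From 7, the L positions reachable in one move are: 0.

Move to 0.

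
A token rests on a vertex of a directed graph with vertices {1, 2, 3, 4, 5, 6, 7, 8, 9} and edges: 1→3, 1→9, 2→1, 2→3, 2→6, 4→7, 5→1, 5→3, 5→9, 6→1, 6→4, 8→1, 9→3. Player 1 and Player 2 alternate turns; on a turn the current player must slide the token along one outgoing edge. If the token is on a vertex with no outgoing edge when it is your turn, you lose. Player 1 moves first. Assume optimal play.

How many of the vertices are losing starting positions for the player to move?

4

Positions with no move are L. A position that does have a move is losing for the player to move precisely when every available move leads to a winning position for the opponent. Fill in the labels:
Every edge goes from a vertex to one that appears earlier in the order 3, 7, 4, 9, 1, 6, 2, 5, 8, so processing vertices in that order labels each vertex after all of its successors.
3: no outgoing edge → L
7: no outgoing edge → L
4: →7(L), so W
9: →3(L), so W
1: →3(L), so W
6: →1(W), 4(W) — all W, so L
2: →6(L), so W
5: →3(L), so W
8: →1(W) only, which is W, so L
The L vertices are 3, 6, 7, 8; that is 4 in all.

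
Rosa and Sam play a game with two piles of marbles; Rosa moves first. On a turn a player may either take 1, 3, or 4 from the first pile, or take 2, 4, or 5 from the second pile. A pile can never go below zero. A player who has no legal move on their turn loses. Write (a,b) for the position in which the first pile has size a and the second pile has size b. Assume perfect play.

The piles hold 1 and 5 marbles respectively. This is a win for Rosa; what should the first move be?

Build the W/L table. Terminal = L. A non-terminal position is W if it has a move to some L; otherwise it is L.
No move ever increases a pile, so every position that can arise here has a ≤ 1 and b ≤ 5; it is enough to label the cells with 0 ≤ a ≤ 1 and 0 ≤ b ≤ 5.
Every move lowers a or b (never raises either), so fill the grid row by row in increasing a, and left to right within a row: each cell's successors are then already labelled.
      b=0  b=1  b=2  b=3  b=4  b=5
a=0:    L    L    W    W    W    W
a=1:    W    W    L    L    W    W
Cells with no legal move (terminal, hence L): (0,0), (0,1).
The remaining L cells, each justified by listing all of its moves:
(1,2): only reaches (0,2)(W), (1,0)(W), all W → L
(1,3): only reaches (0,3)(W), (1,1)(W), all W → L
Every other cell has at least one move into one of the L cells above, so it is W.
From (1,5), the L positions reachable in one move are: (1,3).

Move to (1,3).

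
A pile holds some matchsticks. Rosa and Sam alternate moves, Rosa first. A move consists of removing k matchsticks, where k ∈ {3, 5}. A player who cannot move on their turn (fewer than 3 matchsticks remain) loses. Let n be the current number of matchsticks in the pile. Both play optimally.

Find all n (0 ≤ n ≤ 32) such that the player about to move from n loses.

Work bottom-up. With no move the player to move loses. Otherwise the position is W if at least one move leads to an L position for the opponent, and L if every move leads to a W.
n=0: no move → L
n=1: no move → L
n=2: no move → L
n=3: →0(L), so W
n=4: →1(L), so W
n=5: →2(L), so W
n=6: →1(L), so W
n=7: →2(L), so W
n=8: →5(W), 3(W) — all W, so L
n=9: →6(W), 4(W) — all W, so L
n=10: →7(W), 5(W) — all W, so L
n=11: →8(L), so W
n=12: →9(L), so W
n=13: →10(L), so W
n=14: →9(L), so W
n=15: →10(L), so W
n=16: →13(W), 11(W) — all W, so L
n=17: →14(W), 12(W) — all W, so L
n=18: →15(W), 13(W) — all W, so L
n=19: →16(L), so W
n=20: →17(L), so W
n=21: →18(L), so W
n=22: →17(L), so W
n=23: →18(L), so W
n=24: →21(W), 19(W) — all W, so L
n=25: →22(W), 20(W) — all W, so L
n=26: →23(W), 21(W) — all W, so L
n=27: →24(L), so W
n=28: →25(L), so W
n=29: →26(L), so W
n=30: →25(L), so W
n=31: →26(L), so W
n=32: →29(W), 27(W) — all W, so L
The losing starting values of n are exactly the entries labelled L in this table (13 of them).

0, 1, 2, 8, 9, 10, 16, 17, 18, 24, 25, 26, 32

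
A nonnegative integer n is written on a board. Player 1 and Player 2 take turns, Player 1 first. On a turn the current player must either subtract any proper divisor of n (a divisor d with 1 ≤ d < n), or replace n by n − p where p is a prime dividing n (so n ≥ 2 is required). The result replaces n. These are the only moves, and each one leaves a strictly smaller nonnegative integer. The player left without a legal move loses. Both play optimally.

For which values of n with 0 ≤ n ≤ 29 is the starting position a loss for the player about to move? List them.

0, 1, 4, 9, 14, 20, 26

Work bottom-up. With no move the player to move loses. Otherwise the position is W if at least one move leads to an L position for the opponent, and L if every move leads to a W.
n=0: no move → L
n=1: no move → L
n=2: reaches L-position 0 → W
n=3: reaches L-position 0 → W
n=4: only reaches 2(W), 3(W), all W → L
n=5: reaches L-position 0 → W
n=6: reaches L-position 4 → W
n=7: reaches L-position 0 → W
n=8: reaches L-position 4 → W
n=9: only reaches 6(W), 8(W), all W → L
n=10: reaches L-position 9 → W
n=11: reaches L-position 0 → W
n=12: reaches L-position 9 → W
n=13: reaches L-position 0 → W
n=14: only reaches 7(W), 12(W), 13(W), all W → L
n=15: reaches L-position 14 → W
n=16: reaches L-position 14 → W
n=17: reaches L-position 0 → W
n=18: reaches L-position 9 → W
n=19: reaches L-position 0 → W
n=20: only reaches 10(W), 15(W), 16(W), 18(W), 19(W), all W → L
n=21: reaches L-position 14 → W
n=22: reaches L-position 20 → W
n=23: reaches L-position 0 → W
n=24: reaches L-position 20 → W
n=25: reaches L-position 20 → W
n=26: only reaches 13(W), 24(W), 25(W), all W → L
n=27: reaches L-position 26 → W
n=28: reaches L-position 14 → W
n=29: reaches L-position 0 → W
The losing starting values of n are exactly the entries labelled L in this table (7 of them).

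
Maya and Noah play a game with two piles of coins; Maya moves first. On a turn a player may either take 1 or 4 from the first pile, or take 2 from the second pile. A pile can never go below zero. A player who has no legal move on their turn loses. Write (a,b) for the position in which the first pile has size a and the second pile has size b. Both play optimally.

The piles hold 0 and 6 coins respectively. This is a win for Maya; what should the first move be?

Work bottom-up. With no move the player to move loses. Otherwise the position is W if at least one move leads to an L position for the opponent, and L if every move leads to a W.
No move ever increases a pile, so every position that can arise here has a ≤ 0 and b ≤ 6; it is enough to label the cells with 0 ≤ a ≤ 0 and 0 ≤ b ≤ 6.
Every move lowers a or b (never raises either), so fill the grid row by row in increasing a, and left to right within a row: each cell's successors are then already labelled.
      b=0  b=1  b=2  b=3  b=4  b=5  b=6
a=0:    L    L    W    W    L    L    W
Cells with no legal move (terminal, hence L): (0,0), (0,1).
The remaining L cells, each justified by listing all of its moves:
(0,4): the only move is to (0,2)(W), a W ⇒ L
(0,5): the only move is to (0,3)(W), a W ⇒ L
Every other cell has at least one move into one of the L cells above, so it is W.
From (0,6), the L positions reachable in one move are: (0,4).

Move to (0,4).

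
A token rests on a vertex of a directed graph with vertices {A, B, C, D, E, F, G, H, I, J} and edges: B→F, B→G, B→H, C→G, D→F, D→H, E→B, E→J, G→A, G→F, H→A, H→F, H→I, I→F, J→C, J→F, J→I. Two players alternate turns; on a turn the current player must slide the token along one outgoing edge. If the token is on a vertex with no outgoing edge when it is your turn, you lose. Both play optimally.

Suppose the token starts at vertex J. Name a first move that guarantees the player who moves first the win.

Work bottom-up. With no move the player to move loses. Otherwise the position is W if at least one move leads to an L position for the opponent, and L if every move leads to a W.
Every edge goes from a vertex to one that appears earlier in the order F, A, I, H, G, C, J, D, B, E, so processing vertices in that order labels each vertex after all of its successors.
F: no outgoing edge → L
A: no outgoing edge → L
I: reaches L-position F → W
H: reaches L-position A → W
G: reaches L-position A → W
C: only reaches G(W), which is W → L
J: reaches L-position C → W
D: reaches L-position F → W
B: reaches L-position F → W
E: only reaches B(W), J(W), all W → L
From J, the L positions reachable in one move are: C, F. Any move reaching one of these is winning.

Move to C.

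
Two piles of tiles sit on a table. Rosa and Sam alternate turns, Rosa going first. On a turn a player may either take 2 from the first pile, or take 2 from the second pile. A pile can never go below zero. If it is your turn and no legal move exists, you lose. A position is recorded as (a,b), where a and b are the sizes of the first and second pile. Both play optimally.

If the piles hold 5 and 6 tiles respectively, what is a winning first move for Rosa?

Move to (3,6).

Build the W/L table. Terminal = L. A non-terminal position is W if it has a move to some L; otherwise it is L.
No move ever increases a pile, so every position that can arise here has a ≤ 5 and b ≤ 6; it is enough to label the cells with 0 ≤ a ≤ 5 and 0 ≤ b ≤ 6.
Every move lowers a or b (never raises either), so fill the grid row by row in increasing a, and left to right within a row: each cell's successors are then already labelled.
      b=0  b=1  b=2  b=3  b=4  b=5  b=6
a=0:    L    L    W    W    L    L    W
a=1:    L    L    W    W    L    L    W
a=2:    W    W    L    L    W    W    L
a=3:    W    W    L    L    W    W    L
a=4:    L    L    W    W    L    L    W
a=5:    L    L    W    W    L    L    W
Cells with no legal move (terminal, hence L): (0,0), (0,1), (1,0), (1,1).
The remaining L cells, each justified by listing all of its moves:
(0,4): →(0,2)(W) only, which is W, so L
(0,5): →(0,3)(W) only, which is W, so L
(1,4): →(1,2)(W) only, which is W, so L
(1,5): →(1,3)(W) only, which is W, so L
(2,2): →(0,2)(W), (2,0)(W) — all W, so L
(2,3): →(0,3)(W), (2,1)(W) — all W, so L
(2,6): →(0,6)(W), (2,4)(W) — all W, so L
(3,2): →(1,2)(W), (3,0)(W) — all W, so L
(3,3): →(1,3)(W), (3,1)(W) — all W, so L
(3,6): →(1,6)(W), (3,4)(W) — all W, so L
(4,0): →(2,0)(W) only, which is W, so L
(4,1): →(2,1)(W) only, which is W, so L
(4,4): →(2,4)(W), (4,2)(W) — all W, so L
(4,5): →(2,5)(W), (4,3)(W) — all W, so L
(5,0): →(3,0)(W) only, which is W, so L
(5,1): →(3,1)(W) only, which is W, so L
(5,4): →(3,4)(W), (5,2)(W) — all W, so L
(5,5): →(3,5)(W), (5,3)(W) — all W, so L
Every other cell has at least one move into one of the L cells above, so it is W.
From (5,6), the L positions reachable in one move are: (3,6), (5,4). Any move reaching one of these is winning.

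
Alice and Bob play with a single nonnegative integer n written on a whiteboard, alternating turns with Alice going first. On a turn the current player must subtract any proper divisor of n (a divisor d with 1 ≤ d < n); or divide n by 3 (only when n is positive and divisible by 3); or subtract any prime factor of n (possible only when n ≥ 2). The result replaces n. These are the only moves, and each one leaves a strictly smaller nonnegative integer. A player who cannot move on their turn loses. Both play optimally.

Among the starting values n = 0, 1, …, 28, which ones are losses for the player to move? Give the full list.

0, 1, 4, 9, 14, 20, 26

Classify positions by backward induction: terminal positions (no move available) are L. From any other position, the mover wins iff some move reaches an L.
n=0: no move → L
n=1: no move → L
n=2: W (go to 0, an L position)
n=3: W (go to 0, an L position)
n=4: L (options 2(W), 3(W) are all W)
n=5: W (go to 0, an L position)
n=6: W (go to 4, an L position)
n=7: W (go to 0, an L position)
n=8: W (go to 4, an L position)
n=9: L (options 3(W), 6(W), 8(W) are all W)
n=10: W (go to 9, an L position)
n=11: W (go to 0, an L position)
n=12: W (go to 4, an L position)
n=13: W (go to 0, an L position)
n=14: L (options 7(W), 12(W), 13(W) are all W)
n=15: W (go to 14, an L position)
n=16: W (go to 14, an L position)
n=17: W (go to 0, an L position)
n=18: W (go to 9, an L position)
n=19: W (go to 0, an L position)
n=20: L (options 10(W), 15(W), 16(W), 18(W), 19(W) are all W)
n=21: W (go to 14, an L position)
n=22: W (go to 20, an L position)
n=23: W (go to 0, an L position)
n=24: W (go to 20, an L position)
n=25: W (go to 20, an L position)
n=26: L (options 13(W), 24(W), 25(W) are all W)
n=27: W (go to 9, an L position)
n=28: W (go to 14, an L position)
Reading off the rows marked L gives the requested list; there are 7 such values of n.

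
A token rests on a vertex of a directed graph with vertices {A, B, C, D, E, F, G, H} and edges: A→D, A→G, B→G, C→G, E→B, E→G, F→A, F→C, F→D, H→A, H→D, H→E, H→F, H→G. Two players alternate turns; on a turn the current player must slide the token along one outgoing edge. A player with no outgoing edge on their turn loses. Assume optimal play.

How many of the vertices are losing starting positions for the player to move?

2

Use the standard recursion: the mover loses at a terminal position; elsewhere, the mover wins exactly when some move hands the opponent an L position.
Every edge goes from a vertex to one that appears earlier in the order D, G, B, A, E, C, F, H, so processing vertices in that order labels each vertex after all of its successors.
D: no outgoing edge → L
G: no outgoing edge → L
B: →G(L), so W
A: →G(L), so W
E: →G(L), so W
C: →G(L), so W
F: →D(L), so W
H: →G(L), so W
The L vertices are D, G; that is 2 in all.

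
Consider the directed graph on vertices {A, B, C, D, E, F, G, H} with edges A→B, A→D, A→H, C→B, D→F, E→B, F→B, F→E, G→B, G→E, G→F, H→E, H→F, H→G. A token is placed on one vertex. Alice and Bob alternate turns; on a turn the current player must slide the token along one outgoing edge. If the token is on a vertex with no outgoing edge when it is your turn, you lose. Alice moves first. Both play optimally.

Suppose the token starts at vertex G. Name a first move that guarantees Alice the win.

Classify positions by backward induction: terminal positions (no move available) are L. From any other position, the mover wins iff some move reaches an L.
Every edge goes from a vertex to one that appears earlier in the order B, E, F, G, H, D, A, C, so processing vertices in that order labels each vertex after all of its successors.
B: no outgoing edge → L
E: can move to B, which is L ⇒ W
F: can move to B, which is L ⇒ W
G: can move to B, which is L ⇒ W
H: moves to G(W), F(W), E(W); every one is W ⇒ L
D: the only move is to F(W), a W ⇒ L
A: can move to D, which is L ⇒ W
C: can move to B, which is L ⇒ W
From G, the L positions reachable in one move are: B.

Move to B.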